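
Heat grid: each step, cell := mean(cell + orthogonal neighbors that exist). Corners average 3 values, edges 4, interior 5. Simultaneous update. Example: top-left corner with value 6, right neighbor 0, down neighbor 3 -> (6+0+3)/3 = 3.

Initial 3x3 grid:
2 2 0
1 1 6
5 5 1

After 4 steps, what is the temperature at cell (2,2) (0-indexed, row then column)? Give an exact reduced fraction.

Answer: 3089/1080

Derivation:
Step 1: cell (2,2) = 4
Step 2: cell (2,2) = 3
Step 3: cell (2,2) = 28/9
Step 4: cell (2,2) = 3089/1080
Full grid after step 4:
  28583/12960 399007/172800 59851/25920
  444007/172800 30239/12000 115433/43200
  72091/25920 126683/43200 3089/1080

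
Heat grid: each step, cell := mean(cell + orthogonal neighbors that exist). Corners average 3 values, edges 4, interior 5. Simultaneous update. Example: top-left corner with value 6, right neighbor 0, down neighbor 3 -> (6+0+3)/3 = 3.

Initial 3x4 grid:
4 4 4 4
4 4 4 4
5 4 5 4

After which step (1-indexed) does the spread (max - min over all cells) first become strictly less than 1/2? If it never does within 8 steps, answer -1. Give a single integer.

Answer: 2

Derivation:
Step 1: max=9/2, min=4, spread=1/2
Step 2: max=157/36, min=4, spread=13/36
  -> spread < 1/2 first at step 2
Step 3: max=30857/7200, min=807/200, spread=361/1440
Step 4: max=550369/129600, min=21961/5400, spread=4661/25920
Step 5: max=27318863/6480000, min=8836621/2160000, spread=809/6480
Step 6: max=1960330399/466560000, min=79795301/19440000, spread=1809727/18662400
Step 7: max=117218847941/27993600000, min=600400573/145800000, spread=77677517/1119744000
Step 8: max=7020362394319/1679616000000, min=48115066451/11664000000, spread=734342603/13436928000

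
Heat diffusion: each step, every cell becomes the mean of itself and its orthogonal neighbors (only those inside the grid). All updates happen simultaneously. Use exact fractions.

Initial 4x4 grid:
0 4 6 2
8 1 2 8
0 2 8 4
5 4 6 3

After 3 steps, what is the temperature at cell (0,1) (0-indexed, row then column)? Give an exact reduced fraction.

Answer: 8303/2400

Derivation:
Step 1: cell (0,1) = 11/4
Step 2: cell (0,1) = 273/80
Step 3: cell (0,1) = 8303/2400
Full grid after step 3:
  781/240 8303/2400 28613/7200 121/27
  1263/400 1429/400 1589/375 32363/7200
  4133/1200 3719/1000 5203/1200 34979/7200
  253/72 793/200 8201/1800 10289/2160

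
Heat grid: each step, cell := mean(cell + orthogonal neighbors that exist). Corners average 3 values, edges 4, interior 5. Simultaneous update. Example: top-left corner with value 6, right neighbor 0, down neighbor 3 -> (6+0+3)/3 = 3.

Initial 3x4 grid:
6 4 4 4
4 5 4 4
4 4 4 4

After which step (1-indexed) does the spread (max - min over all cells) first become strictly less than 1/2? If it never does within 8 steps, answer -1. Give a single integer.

Step 1: max=19/4, min=4, spread=3/4
Step 2: max=85/18, min=4, spread=13/18
Step 3: max=4871/1080, min=1613/400, spread=5159/10800
  -> spread < 1/2 first at step 3
Step 4: max=580223/129600, min=29191/7200, spread=10957/25920
Step 5: max=34269787/7776000, min=442271/108000, spread=97051/311040
Step 6: max=2042845133/466560000, min=53297003/12960000, spread=4966121/18662400
Step 7: max=121678428247/27993600000, min=3217514677/777600000, spread=46783199/223948800
Step 8: max=7268274058373/1679616000000, min=193810703243/46656000000, spread=2328709933/13436928000

Answer: 3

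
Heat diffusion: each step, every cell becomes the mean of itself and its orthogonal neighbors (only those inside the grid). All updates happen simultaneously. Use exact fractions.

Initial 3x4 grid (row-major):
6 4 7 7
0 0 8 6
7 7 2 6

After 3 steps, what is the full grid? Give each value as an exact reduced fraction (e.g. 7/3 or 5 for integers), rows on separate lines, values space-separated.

Answer: 533/135 31619/7200 39769/7200 6413/1080
18391/4800 8899/2000 30467/6000 84643/14400
553/135 31069/7200 36919/7200 5813/1080

Derivation:
After step 1:
  10/3 17/4 13/2 20/3
  13/4 19/5 23/5 27/4
  14/3 4 23/4 14/3
After step 2:
  65/18 1073/240 1321/240 239/36
  301/80 199/50 137/25 1361/240
  143/36 1093/240 1141/240 103/18
After step 3:
  533/135 31619/7200 39769/7200 6413/1080
  18391/4800 8899/2000 30467/6000 84643/14400
  553/135 31069/7200 36919/7200 5813/1080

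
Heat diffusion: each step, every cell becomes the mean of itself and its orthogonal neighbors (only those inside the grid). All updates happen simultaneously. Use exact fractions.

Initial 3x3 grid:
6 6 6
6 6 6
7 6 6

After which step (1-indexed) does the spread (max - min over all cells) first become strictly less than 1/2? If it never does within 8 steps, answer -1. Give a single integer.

Step 1: max=19/3, min=6, spread=1/3
  -> spread < 1/2 first at step 1
Step 2: max=113/18, min=6, spread=5/18
Step 3: max=1337/216, min=6, spread=41/216
Step 4: max=79891/12960, min=2171/360, spread=347/2592
Step 5: max=4772537/777600, min=21757/3600, spread=2921/31104
Step 6: max=285764539/46656000, min=2617483/432000, spread=24611/373248
Step 7: max=17114882033/2799360000, min=58976741/9720000, spread=207329/4478976
Step 8: max=1025799552451/167961600000, min=3149201599/518400000, spread=1746635/53747712

Answer: 1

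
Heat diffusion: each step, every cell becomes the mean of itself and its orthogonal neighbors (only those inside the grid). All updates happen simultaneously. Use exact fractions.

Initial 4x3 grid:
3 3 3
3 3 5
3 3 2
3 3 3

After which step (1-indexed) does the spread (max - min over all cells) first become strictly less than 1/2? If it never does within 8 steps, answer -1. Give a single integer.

Answer: 3

Derivation:
Step 1: max=11/3, min=8/3, spread=1
Step 2: max=407/120, min=43/15, spread=21/40
Step 3: max=3587/1080, min=529/180, spread=413/1080
  -> spread < 1/2 first at step 3
Step 4: max=104561/32400, min=160141/54000, spread=21191/81000
Step 5: max=3120167/972000, min=107431/36000, spread=21953/97200
Step 6: max=46290517/14580000, min=29247203/9720000, spread=193577/1166400
Step 7: max=691172507/218700000, min=1760462777/583200000, spread=9919669/69984000
Step 8: max=165008264377/52488000000, min=35373687431/11664000000, spread=18645347/167961600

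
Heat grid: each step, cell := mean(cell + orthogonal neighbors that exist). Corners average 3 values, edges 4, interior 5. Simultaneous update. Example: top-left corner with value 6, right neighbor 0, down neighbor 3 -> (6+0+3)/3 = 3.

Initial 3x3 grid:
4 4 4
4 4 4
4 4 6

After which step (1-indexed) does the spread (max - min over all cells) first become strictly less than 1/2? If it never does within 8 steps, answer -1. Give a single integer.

Step 1: max=14/3, min=4, spread=2/3
Step 2: max=41/9, min=4, spread=5/9
Step 3: max=473/108, min=4, spread=41/108
  -> spread < 1/2 first at step 3
Step 4: max=28051/6480, min=731/180, spread=347/1296
Step 5: max=1662137/388800, min=7357/1800, spread=2921/15552
Step 6: max=99140539/23328000, min=889483/216000, spread=24611/186624
Step 7: max=5917442033/1399680000, min=20096741/4860000, spread=207329/2239488
Step 8: max=353953152451/83980800000, min=1075601599/259200000, spread=1746635/26873856

Answer: 3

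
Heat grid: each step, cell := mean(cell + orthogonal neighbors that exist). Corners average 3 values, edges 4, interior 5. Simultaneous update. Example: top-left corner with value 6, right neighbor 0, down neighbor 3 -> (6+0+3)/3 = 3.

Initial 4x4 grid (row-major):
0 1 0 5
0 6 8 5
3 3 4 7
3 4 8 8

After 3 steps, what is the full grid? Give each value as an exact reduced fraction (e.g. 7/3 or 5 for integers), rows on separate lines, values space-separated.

Answer: 4211/2160 18497/7200 26537/7200 4573/1080
1097/450 3961/1200 2603/600 37217/7200
703/225 3007/750 32041/6000 42121/7200
97/27 8069/1800 10069/1800 2747/432

Derivation:
After step 1:
  1/3 7/4 7/2 10/3
  9/4 18/5 23/5 25/4
  9/4 4 6 6
  10/3 9/2 6 23/3
After step 2:
  13/9 551/240 791/240 157/36
  253/120 81/25 479/100 1211/240
  71/24 407/100 133/25 311/48
  121/36 107/24 145/24 59/9
After step 3:
  4211/2160 18497/7200 26537/7200 4573/1080
  1097/450 3961/1200 2603/600 37217/7200
  703/225 3007/750 32041/6000 42121/7200
  97/27 8069/1800 10069/1800 2747/432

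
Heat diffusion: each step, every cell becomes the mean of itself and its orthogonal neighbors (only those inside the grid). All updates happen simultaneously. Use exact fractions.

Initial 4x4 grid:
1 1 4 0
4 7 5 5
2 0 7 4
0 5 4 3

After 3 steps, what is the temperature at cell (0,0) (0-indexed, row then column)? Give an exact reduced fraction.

Answer: 1993/720

Derivation:
Step 1: cell (0,0) = 2
Step 2: cell (0,0) = 35/12
Step 3: cell (0,0) = 1993/720
Full grid after step 3:
  1993/720 7969/2400 527/160 18/5
  1239/400 6499/2000 81/20 1799/480
  9523/3600 1349/375 23011/6000 31033/7200
  1493/540 10933/3600 14489/3600 1733/432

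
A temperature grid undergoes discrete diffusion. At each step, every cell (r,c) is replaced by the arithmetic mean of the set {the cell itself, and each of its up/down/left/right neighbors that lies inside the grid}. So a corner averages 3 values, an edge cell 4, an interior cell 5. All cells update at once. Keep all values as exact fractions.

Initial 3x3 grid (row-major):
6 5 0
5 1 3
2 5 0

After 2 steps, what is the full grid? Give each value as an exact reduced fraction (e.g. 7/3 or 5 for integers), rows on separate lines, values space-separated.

After step 1:
  16/3 3 8/3
  7/2 19/5 1
  4 2 8/3
After step 2:
  71/18 37/10 20/9
  499/120 133/50 38/15
  19/6 187/60 17/9

Answer: 71/18 37/10 20/9
499/120 133/50 38/15
19/6 187/60 17/9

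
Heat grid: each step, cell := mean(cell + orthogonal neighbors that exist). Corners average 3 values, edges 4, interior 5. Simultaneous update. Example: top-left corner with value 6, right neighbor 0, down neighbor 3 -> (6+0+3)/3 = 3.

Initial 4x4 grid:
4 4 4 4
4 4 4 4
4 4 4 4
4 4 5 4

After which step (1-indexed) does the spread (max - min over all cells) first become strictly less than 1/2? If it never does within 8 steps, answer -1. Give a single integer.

Answer: 1

Derivation:
Step 1: max=13/3, min=4, spread=1/3
  -> spread < 1/2 first at step 1
Step 2: max=511/120, min=4, spread=31/120
Step 3: max=4531/1080, min=4, spread=211/1080
Step 4: max=448843/108000, min=4, spread=16843/108000
Step 5: max=4026643/972000, min=36079/9000, spread=130111/972000
Step 6: max=120282367/29160000, min=2167159/540000, spread=3255781/29160000
Step 7: max=3599553691/874800000, min=2171107/540000, spread=82360351/874800000
Step 8: max=107727316891/26244000000, min=391306441/97200000, spread=2074577821/26244000000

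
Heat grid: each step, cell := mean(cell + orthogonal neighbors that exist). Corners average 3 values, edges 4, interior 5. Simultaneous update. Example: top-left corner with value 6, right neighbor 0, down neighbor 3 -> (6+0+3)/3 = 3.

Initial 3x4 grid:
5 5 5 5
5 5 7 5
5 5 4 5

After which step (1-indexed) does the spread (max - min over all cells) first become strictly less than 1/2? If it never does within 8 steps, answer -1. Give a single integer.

Answer: 2

Derivation:
Step 1: max=11/2, min=14/3, spread=5/6
Step 2: max=537/100, min=59/12, spread=34/75
  -> spread < 1/2 first at step 2
Step 3: max=6331/1200, min=376/75, spread=21/80
Step 4: max=113107/21600, min=27133/5400, spread=61/288
Step 5: max=1402601/270000, min=1641857/324000, spread=206321/1620000
Step 6: max=134531839/25920000, min=98581573/19440000, spread=370769/3110400
Step 7: max=24133980503/4665600000, min=5935011707/1166400000, spread=5252449/62208000
Step 8: max=1446345748277/279936000000, min=356524614913/69984000000, spread=161978309/2239488000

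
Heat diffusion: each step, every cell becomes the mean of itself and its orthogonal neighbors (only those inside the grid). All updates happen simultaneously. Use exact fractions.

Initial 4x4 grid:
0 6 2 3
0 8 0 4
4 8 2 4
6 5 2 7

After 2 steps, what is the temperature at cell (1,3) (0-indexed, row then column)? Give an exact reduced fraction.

Answer: 33/10

Derivation:
Step 1: cell (1,3) = 11/4
Step 2: cell (1,3) = 33/10
Full grid after step 2:
  3 263/80 259/80 17/6
  139/40 4 163/50 33/10
  179/40 91/20 401/100 109/30
  59/12 393/80 1007/240 151/36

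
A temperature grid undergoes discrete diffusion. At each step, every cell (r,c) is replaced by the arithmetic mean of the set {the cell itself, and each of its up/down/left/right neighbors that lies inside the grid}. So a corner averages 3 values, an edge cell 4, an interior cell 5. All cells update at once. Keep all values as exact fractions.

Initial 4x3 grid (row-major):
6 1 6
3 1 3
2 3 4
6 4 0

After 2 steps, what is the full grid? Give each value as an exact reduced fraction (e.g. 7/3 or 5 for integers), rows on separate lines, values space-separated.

After step 1:
  10/3 7/2 10/3
  3 11/5 7/2
  7/2 14/5 5/2
  4 13/4 8/3
After step 2:
  59/18 371/120 31/9
  361/120 3 173/60
  133/40 57/20 43/15
  43/12 763/240 101/36

Answer: 59/18 371/120 31/9
361/120 3 173/60
133/40 57/20 43/15
43/12 763/240 101/36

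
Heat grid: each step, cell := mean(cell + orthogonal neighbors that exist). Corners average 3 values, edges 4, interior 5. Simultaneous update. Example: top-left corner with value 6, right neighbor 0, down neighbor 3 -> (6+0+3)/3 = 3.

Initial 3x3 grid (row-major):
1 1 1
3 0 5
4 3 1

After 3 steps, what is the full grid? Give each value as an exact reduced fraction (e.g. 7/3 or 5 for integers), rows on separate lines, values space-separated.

After step 1:
  5/3 3/4 7/3
  2 12/5 7/4
  10/3 2 3
After step 2:
  53/36 143/80 29/18
  47/20 89/50 569/240
  22/9 161/60 9/4
After step 3:
  4039/2160 7981/4800 2077/1080
  1207/600 6583/3000 28843/14400
  673/270 4121/1800 1753/720

Answer: 4039/2160 7981/4800 2077/1080
1207/600 6583/3000 28843/14400
673/270 4121/1800 1753/720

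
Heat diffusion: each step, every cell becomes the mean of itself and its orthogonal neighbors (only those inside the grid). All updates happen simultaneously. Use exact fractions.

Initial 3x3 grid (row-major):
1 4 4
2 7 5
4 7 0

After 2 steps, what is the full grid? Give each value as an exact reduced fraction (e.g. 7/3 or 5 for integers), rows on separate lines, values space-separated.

After step 1:
  7/3 4 13/3
  7/2 5 4
  13/3 9/2 4
After step 2:
  59/18 47/12 37/9
  91/24 21/5 13/3
  37/9 107/24 25/6

Answer: 59/18 47/12 37/9
91/24 21/5 13/3
37/9 107/24 25/6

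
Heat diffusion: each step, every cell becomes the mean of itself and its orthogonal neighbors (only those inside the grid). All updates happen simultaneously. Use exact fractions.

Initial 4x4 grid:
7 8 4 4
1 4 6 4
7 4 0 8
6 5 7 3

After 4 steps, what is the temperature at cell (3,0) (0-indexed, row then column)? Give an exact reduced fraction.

Step 1: cell (3,0) = 6
Step 2: cell (3,0) = 16/3
Step 3: cell (3,0) = 359/72
Step 4: cell (3,0) = 53581/10800
Full grid after step 4:
  161311/32400 42941/8640 68491/14400 5753/1200
  213121/43200 426553/90000 142711/30000 22001/4800
  348103/72000 144347/30000 45669/10000 37687/8000
  53581/10800 344663/72000 115181/24000 5569/1200

Answer: 53581/10800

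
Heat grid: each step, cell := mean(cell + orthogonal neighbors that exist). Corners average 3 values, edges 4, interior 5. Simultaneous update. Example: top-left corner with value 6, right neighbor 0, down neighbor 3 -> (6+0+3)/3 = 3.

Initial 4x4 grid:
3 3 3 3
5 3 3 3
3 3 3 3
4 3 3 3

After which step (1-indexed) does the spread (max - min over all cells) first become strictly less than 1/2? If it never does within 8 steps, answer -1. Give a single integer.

Answer: 3

Derivation:
Step 1: max=15/4, min=3, spread=3/4
Step 2: max=859/240, min=3, spread=139/240
Step 3: max=24659/7200, min=3, spread=3059/7200
  -> spread < 1/2 first at step 3
Step 4: max=728977/216000, min=1509/500, spread=77089/216000
Step 5: max=21518123/6480000, min=273407/90000, spread=1832819/6480000
Step 6: max=641318299/194400000, min=1321297/432000, spread=46734649/194400000
Step 7: max=19087328479/5832000000, min=49804523/16200000, spread=1157700199/5832000000
Step 8: max=569985154327/174960000000, min=30041921561/9720000000, spread=29230566229/174960000000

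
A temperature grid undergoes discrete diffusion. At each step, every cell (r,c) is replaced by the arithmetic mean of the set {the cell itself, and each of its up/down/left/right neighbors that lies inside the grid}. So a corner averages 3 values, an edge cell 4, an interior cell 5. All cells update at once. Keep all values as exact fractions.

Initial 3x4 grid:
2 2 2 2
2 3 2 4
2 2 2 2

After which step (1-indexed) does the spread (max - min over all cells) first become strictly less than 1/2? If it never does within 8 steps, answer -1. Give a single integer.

Step 1: max=8/3, min=2, spread=2/3
Step 2: max=313/120, min=169/80, spread=119/240
  -> spread < 1/2 first at step 2
Step 3: max=5311/2160, min=767/360, spread=709/2160
Step 4: max=1049377/432000, min=621473/288000, spread=46867/172800
Step 5: max=9276257/3888000, min=5663443/2592000, spread=312437/1555200
Step 6: max=3687373897/1555200000, min=2278969673/1036800000, spread=21513551/124416000
Step 7: max=219298200323/93312000000, min=137893708507/62208000000, spread=199322201/1492992000
Step 8: max=13107462584257/5598720000000, min=8304211677713/3732480000000, spread=10418321083/89579520000

Answer: 2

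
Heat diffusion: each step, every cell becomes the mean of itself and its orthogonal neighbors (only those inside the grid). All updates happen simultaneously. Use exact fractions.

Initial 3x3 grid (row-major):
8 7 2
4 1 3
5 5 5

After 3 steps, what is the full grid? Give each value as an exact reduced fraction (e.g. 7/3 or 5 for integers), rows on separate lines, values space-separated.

After step 1:
  19/3 9/2 4
  9/2 4 11/4
  14/3 4 13/3
After step 2:
  46/9 113/24 15/4
  39/8 79/20 181/48
  79/18 17/4 133/36
After step 3:
  529/108 6307/1440 587/144
  733/160 5173/1200 10919/2880
  973/216 977/240 1687/432

Answer: 529/108 6307/1440 587/144
733/160 5173/1200 10919/2880
973/216 977/240 1687/432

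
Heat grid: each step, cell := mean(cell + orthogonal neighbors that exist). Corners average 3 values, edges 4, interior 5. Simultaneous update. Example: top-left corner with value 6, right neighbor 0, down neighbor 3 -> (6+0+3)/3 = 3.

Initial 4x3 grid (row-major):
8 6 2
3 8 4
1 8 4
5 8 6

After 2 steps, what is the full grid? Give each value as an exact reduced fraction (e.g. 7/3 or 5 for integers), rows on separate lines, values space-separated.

Answer: 50/9 161/30 29/6
1243/240 271/50 99/20
1183/240 281/50 109/20
47/9 1393/240 73/12

Derivation:
After step 1:
  17/3 6 4
  5 29/5 9/2
  17/4 29/5 11/2
  14/3 27/4 6
After step 2:
  50/9 161/30 29/6
  1243/240 271/50 99/20
  1183/240 281/50 109/20
  47/9 1393/240 73/12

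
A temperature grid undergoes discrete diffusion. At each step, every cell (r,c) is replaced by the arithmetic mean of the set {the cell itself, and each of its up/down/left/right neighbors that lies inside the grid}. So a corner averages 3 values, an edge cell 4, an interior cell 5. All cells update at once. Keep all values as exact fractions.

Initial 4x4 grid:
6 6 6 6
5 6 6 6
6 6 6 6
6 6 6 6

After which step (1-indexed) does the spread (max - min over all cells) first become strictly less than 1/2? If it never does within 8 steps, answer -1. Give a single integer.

Answer: 1

Derivation:
Step 1: max=6, min=17/3, spread=1/3
  -> spread < 1/2 first at step 1
Step 2: max=6, min=689/120, spread=31/120
Step 3: max=6, min=6269/1080, spread=211/1080
Step 4: max=6, min=631157/108000, spread=16843/108000
Step 5: max=53921/9000, min=5693357/972000, spread=130111/972000
Step 6: max=3232841/540000, min=171317633/29160000, spread=3255781/29160000
Step 7: max=3228893/540000, min=5148446309/874800000, spread=82360351/874800000
Step 8: max=580693559/97200000, min=154712683109/26244000000, spread=2074577821/26244000000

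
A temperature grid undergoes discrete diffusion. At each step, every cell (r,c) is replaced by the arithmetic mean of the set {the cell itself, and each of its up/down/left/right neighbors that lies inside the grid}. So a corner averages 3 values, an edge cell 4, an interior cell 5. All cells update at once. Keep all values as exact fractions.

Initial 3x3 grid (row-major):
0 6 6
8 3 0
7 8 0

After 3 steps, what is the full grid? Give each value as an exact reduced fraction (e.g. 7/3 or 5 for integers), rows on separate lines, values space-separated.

After step 1:
  14/3 15/4 4
  9/2 5 9/4
  23/3 9/2 8/3
After step 2:
  155/36 209/48 10/3
  131/24 4 167/48
  50/9 119/24 113/36
After step 3:
  2033/432 2303/576 67/18
  1391/288 89/20 2009/576
  575/108 1271/288 1667/432

Answer: 2033/432 2303/576 67/18
1391/288 89/20 2009/576
575/108 1271/288 1667/432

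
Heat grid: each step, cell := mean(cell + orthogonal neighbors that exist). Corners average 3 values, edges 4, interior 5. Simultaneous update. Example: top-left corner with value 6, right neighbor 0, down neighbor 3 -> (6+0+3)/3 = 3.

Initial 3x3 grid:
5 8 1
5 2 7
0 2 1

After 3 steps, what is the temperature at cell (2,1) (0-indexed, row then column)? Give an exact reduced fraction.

Answer: 38621/14400

Derivation:
Step 1: cell (2,1) = 5/4
Step 2: cell (2,1) = 703/240
Step 3: cell (2,1) = 38621/14400
Full grid after step 3:
  67/15 14899/3600 9443/2160
  12349/3600 1921/500 49271/14400
  6593/2160 38621/14400 1697/540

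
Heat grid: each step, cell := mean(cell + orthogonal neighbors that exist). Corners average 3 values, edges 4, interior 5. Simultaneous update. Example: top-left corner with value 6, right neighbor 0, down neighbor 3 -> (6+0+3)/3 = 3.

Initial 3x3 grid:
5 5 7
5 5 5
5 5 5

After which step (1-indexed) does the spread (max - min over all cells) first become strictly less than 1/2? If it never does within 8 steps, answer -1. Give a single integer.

Step 1: max=17/3, min=5, spread=2/3
Step 2: max=50/9, min=5, spread=5/9
Step 3: max=581/108, min=5, spread=41/108
  -> spread < 1/2 first at step 3
Step 4: max=34531/6480, min=911/180, spread=347/1296
Step 5: max=2050937/388800, min=9157/1800, spread=2921/15552
Step 6: max=122468539/23328000, min=1105483/216000, spread=24611/186624
Step 7: max=7317122033/1399680000, min=24956741/4860000, spread=207329/2239488
Step 8: max=437933952451/83980800000, min=1334801599/259200000, spread=1746635/26873856

Answer: 3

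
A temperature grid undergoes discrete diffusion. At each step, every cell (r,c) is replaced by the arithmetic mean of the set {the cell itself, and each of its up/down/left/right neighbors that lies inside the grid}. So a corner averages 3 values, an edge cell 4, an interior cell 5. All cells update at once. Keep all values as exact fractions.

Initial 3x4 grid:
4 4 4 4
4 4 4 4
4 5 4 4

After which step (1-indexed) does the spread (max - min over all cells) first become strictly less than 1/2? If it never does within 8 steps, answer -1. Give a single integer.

Step 1: max=13/3, min=4, spread=1/3
  -> spread < 1/2 first at step 1
Step 2: max=511/120, min=4, spread=31/120
Step 3: max=4531/1080, min=4, spread=211/1080
Step 4: max=448897/108000, min=7247/1800, spread=14077/108000
Step 5: max=4028407/972000, min=435683/108000, spread=5363/48600
Step 6: max=120380809/29160000, min=242869/60000, spread=93859/1166400
Step 7: max=7208674481/1749600000, min=394136467/97200000, spread=4568723/69984000
Step 8: max=431684435629/104976000000, min=11845618889/2916000000, spread=8387449/167961600

Answer: 1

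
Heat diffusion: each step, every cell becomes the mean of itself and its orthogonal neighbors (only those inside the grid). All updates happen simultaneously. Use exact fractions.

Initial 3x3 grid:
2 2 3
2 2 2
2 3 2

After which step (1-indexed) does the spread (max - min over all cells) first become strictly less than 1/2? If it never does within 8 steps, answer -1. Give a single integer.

Step 1: max=7/3, min=2, spread=1/3
  -> spread < 1/2 first at step 1
Step 2: max=547/240, min=25/12, spread=47/240
Step 3: max=2461/1080, min=171/80, spread=61/432
Step 4: max=146237/64800, min=93233/43200, spread=511/5184
Step 5: max=8735089/3888000, min=5643851/2592000, spread=4309/62208
Step 6: max=521543633/233280000, min=113378099/51840000, spread=36295/746496
Step 7: max=31202643901/13996800000, min=20483249059/9331200000, spread=305773/8957952
Step 8: max=1867713511397/839808000000, min=1231725929473/559872000000, spread=2575951/107495424

Answer: 1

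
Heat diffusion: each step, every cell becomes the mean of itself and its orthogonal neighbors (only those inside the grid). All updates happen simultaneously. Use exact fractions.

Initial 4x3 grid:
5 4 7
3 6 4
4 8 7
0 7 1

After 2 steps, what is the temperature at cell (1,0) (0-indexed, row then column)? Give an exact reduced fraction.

Step 1: cell (1,0) = 9/2
Step 2: cell (1,0) = 69/16
Full grid after step 2:
  14/3 39/8 11/2
  69/16 137/25 21/4
  1099/240 483/100 28/5
  137/36 143/30 14/3

Answer: 69/16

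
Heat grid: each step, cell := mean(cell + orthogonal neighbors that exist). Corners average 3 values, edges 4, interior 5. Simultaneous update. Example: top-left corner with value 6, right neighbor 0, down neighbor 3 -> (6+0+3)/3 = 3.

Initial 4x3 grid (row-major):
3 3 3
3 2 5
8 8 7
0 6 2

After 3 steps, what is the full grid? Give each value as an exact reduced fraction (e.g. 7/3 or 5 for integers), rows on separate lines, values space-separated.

After step 1:
  3 11/4 11/3
  4 21/5 17/4
  19/4 31/5 11/2
  14/3 4 5
After step 2:
  13/4 817/240 32/9
  319/80 107/25 1057/240
  1177/240 493/100 419/80
  161/36 149/30 29/6
After step 3:
  1277/360 52163/14400 4091/1080
  9853/2400 25207/6000 31459/7200
  32929/7200 14591/3000 3881/800
  10327/2160 8641/1800 401/80

Answer: 1277/360 52163/14400 4091/1080
9853/2400 25207/6000 31459/7200
32929/7200 14591/3000 3881/800
10327/2160 8641/1800 401/80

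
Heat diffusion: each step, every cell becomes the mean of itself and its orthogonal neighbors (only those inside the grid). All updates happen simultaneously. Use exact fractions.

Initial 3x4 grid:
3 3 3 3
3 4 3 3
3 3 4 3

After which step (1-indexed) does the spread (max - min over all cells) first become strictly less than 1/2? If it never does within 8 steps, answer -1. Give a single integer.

Step 1: max=7/2, min=3, spread=1/2
Step 2: max=809/240, min=3, spread=89/240
  -> spread < 1/2 first at step 2
Step 3: max=7907/2400, min=2489/800, spread=11/60
Step 4: max=703547/216000, min=67417/21600, spread=29377/216000
Step 5: max=874171/270000, min=1704517/540000, spread=1753/21600
Step 6: max=18547807/5760000, min=122978041/38880000, spread=71029/1244160
Step 7: max=12502716229/3888000000, min=7407423619/2332800000, spread=7359853/182250000
Step 8: max=66562144567/20736000000, min=148337335807/46656000000, spread=45679663/1492992000

Answer: 2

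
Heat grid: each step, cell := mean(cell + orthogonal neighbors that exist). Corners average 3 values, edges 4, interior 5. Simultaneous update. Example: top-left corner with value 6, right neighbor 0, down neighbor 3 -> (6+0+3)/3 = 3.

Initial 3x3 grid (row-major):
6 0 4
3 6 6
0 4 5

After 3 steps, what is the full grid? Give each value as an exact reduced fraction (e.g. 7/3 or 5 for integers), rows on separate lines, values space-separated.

Answer: 827/240 13879/3600 8693/2160
51091/14400 22717/6000 62341/14400
3679/1080 56791/14400 191/45

Derivation:
After step 1:
  3 4 10/3
  15/4 19/5 21/4
  7/3 15/4 5
After step 2:
  43/12 53/15 151/36
  773/240 411/100 1043/240
  59/18 893/240 14/3
After step 3:
  827/240 13879/3600 8693/2160
  51091/14400 22717/6000 62341/14400
  3679/1080 56791/14400 191/45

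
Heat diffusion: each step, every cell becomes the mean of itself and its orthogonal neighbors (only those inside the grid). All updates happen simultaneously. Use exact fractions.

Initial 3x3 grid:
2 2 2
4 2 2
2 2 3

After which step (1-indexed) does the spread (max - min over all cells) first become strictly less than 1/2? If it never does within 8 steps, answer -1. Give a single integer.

Step 1: max=8/3, min=2, spread=2/3
Step 2: max=307/120, min=25/12, spread=19/40
  -> spread < 1/2 first at step 2
Step 3: max=5359/2160, min=1583/720, spread=61/216
Step 4: max=313913/129600, min=96121/43200, spread=511/2592
Step 5: max=18700111/7776000, min=5874287/2592000, spread=4309/31104
Step 6: max=1110471017/466560000, min=355034089/155520000, spread=36295/373248
Step 7: max=66290458399/27993600000, min=21459792383/9331200000, spread=305773/4478976
Step 8: max=3958741692953/1679616000000, min=1292747741401/559872000000, spread=2575951/53747712

Answer: 2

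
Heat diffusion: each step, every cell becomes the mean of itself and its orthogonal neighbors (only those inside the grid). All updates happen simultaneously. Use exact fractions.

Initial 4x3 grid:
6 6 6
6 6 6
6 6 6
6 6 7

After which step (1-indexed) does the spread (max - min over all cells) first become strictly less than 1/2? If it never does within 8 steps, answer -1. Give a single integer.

Step 1: max=19/3, min=6, spread=1/3
  -> spread < 1/2 first at step 1
Step 2: max=113/18, min=6, spread=5/18
Step 3: max=1337/216, min=6, spread=41/216
Step 4: max=159737/25920, min=6, spread=4217/25920
Step 5: max=9540349/1555200, min=43279/7200, spread=38417/311040
Step 6: max=571072211/93312000, min=866597/144000, spread=1903471/18662400
Step 7: max=34193309089/5598720000, min=26035759/4320000, spread=18038617/223948800
Step 8: max=2048807382851/335923200000, min=2345726759/388800000, spread=883978523/13436928000

Answer: 1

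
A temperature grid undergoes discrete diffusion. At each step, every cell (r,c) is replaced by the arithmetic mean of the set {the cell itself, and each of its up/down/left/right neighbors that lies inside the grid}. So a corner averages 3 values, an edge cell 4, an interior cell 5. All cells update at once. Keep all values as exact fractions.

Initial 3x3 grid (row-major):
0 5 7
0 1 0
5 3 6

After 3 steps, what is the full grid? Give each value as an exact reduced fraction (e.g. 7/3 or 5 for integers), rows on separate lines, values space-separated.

After step 1:
  5/3 13/4 4
  3/2 9/5 7/2
  8/3 15/4 3
After step 2:
  77/36 643/240 43/12
  229/120 69/25 123/40
  95/36 673/240 41/12
After step 3:
  4843/2160 40181/14400 249/80
  17003/7200 992/375 2567/800
  5293/2160 41831/14400 2231/720

Answer: 4843/2160 40181/14400 249/80
17003/7200 992/375 2567/800
5293/2160 41831/14400 2231/720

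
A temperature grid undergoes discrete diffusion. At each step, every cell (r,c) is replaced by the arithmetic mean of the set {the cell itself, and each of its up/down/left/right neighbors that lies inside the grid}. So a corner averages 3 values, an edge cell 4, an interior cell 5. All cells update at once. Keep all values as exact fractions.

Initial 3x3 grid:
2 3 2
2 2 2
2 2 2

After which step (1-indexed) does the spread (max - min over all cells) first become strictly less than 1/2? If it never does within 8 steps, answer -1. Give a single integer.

Step 1: max=7/3, min=2, spread=1/3
  -> spread < 1/2 first at step 1
Step 2: max=547/240, min=2, spread=67/240
Step 3: max=4757/2160, min=407/200, spread=1807/10800
Step 4: max=1885963/864000, min=11161/5400, spread=33401/288000
Step 5: max=16781933/7776000, min=1123391/540000, spread=3025513/38880000
Step 6: max=6685726867/3110400000, min=60355949/28800000, spread=53531/995328
Step 7: max=399280925849/186624000000, min=16343116051/7776000000, spread=450953/11943936
Step 8: max=23903783560603/11197440000000, min=1967248610519/933120000000, spread=3799043/143327232

Answer: 1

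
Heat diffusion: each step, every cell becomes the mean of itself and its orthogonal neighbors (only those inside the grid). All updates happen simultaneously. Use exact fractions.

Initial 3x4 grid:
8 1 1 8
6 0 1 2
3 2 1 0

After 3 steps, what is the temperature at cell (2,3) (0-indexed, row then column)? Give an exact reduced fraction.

Answer: 77/48

Derivation:
Step 1: cell (2,3) = 1
Step 2: cell (2,3) = 19/12
Step 3: cell (2,3) = 77/48
Full grid after step 3:
  257/72 281/96 3779/1440 275/108
  1877/576 779/300 1183/600 6223/2880
  1283/432 77/36 133/80 77/48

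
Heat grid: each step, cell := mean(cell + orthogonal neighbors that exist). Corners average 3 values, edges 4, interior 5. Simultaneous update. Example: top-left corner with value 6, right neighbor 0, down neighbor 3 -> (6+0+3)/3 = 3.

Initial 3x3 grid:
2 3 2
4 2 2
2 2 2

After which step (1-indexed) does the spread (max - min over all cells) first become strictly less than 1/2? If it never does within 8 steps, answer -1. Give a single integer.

Answer: 3

Derivation:
Step 1: max=3, min=2, spread=1
Step 2: max=323/120, min=2, spread=83/120
Step 3: max=1877/720, min=1957/900, spread=173/400
  -> spread < 1/2 first at step 3
Step 4: max=107839/43200, min=3961/1800, spread=511/1728
Step 5: max=6413933/2592000, min=54401/24000, spread=4309/20736
Step 6: max=378423751/155520000, min=7411237/3240000, spread=36295/248832
Step 7: max=22547570597/9331200000, min=1799335831/777600000, spread=305773/2985984
Step 8: max=1343058670159/559872000000, min=18094575497/7776000000, spread=2575951/35831808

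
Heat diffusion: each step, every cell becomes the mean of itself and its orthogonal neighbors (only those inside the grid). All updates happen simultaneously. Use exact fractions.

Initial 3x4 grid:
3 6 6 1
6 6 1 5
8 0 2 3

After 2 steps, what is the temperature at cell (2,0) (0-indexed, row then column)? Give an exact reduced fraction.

Step 1: cell (2,0) = 14/3
Step 2: cell (2,0) = 173/36
Full grid after step 2:
  16/3 351/80 67/16 10/3
  1153/240 114/25 153/50 83/24
  173/36 419/120 77/24 22/9

Answer: 173/36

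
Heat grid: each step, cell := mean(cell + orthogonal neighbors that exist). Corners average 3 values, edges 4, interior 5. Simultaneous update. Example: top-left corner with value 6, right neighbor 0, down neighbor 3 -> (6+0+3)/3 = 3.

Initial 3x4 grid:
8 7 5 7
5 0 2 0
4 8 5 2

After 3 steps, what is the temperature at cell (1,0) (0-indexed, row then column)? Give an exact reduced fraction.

Answer: 69601/14400

Derivation:
Step 1: cell (1,0) = 17/4
Step 2: cell (1,0) = 1259/240
Step 3: cell (1,0) = 69601/14400
Full grid after step 3:
  5717/1080 33943/7200 10381/2400 331/90
  69601/14400 3463/750 10927/3000 49651/14400
  10519/2160 15059/3600 1673/450 6689/2160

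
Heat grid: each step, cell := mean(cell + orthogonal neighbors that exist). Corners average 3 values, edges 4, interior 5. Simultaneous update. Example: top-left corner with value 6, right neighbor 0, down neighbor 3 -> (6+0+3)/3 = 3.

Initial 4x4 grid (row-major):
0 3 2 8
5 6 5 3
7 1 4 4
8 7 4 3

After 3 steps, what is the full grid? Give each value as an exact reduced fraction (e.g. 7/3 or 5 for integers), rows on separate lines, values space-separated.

Answer: 98/27 5303/1440 29171/7200 1831/432
6113/1440 6127/1500 24593/6000 15283/3600
36101/7200 28463/6000 6313/1500 14543/3600
2425/432 18073/3600 15893/3600 541/135

Derivation:
After step 1:
  8/3 11/4 9/2 13/3
  9/2 4 4 5
  21/4 5 18/5 7/2
  22/3 5 9/2 11/3
After step 2:
  119/36 167/48 187/48 83/18
  197/48 81/20 211/50 101/24
  265/48 457/100 103/25 473/120
  211/36 131/24 503/120 35/9
After step 3:
  98/27 5303/1440 29171/7200 1831/432
  6113/1440 6127/1500 24593/6000 15283/3600
  36101/7200 28463/6000 6313/1500 14543/3600
  2425/432 18073/3600 15893/3600 541/135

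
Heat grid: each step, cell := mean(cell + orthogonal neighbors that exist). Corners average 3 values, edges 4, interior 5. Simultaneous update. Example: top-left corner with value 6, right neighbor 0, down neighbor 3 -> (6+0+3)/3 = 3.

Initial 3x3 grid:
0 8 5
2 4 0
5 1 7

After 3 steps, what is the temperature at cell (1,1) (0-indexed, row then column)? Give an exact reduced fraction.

Answer: 1357/400

Derivation:
Step 1: cell (1,1) = 3
Step 2: cell (1,1) = 73/20
Step 3: cell (1,1) = 1357/400
Full grid after step 3:
  91/27 10813/2880 1645/432
  3181/960 1357/400 899/240
  335/108 9833/2880 1481/432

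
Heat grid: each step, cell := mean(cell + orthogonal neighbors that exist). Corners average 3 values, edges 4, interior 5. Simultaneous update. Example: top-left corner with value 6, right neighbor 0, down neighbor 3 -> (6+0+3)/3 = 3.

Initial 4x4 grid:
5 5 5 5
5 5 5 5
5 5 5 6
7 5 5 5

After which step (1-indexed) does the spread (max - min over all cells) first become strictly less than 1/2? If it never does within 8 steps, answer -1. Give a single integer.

Answer: 3

Derivation:
Step 1: max=17/3, min=5, spread=2/3
Step 2: max=50/9, min=5, spread=5/9
Step 3: max=581/108, min=5, spread=41/108
  -> spread < 1/2 first at step 3
Step 4: max=86503/16200, min=45391/9000, spread=5999/20250
Step 5: max=2569141/486000, min=113759/22500, spread=559733/2430000
Step 6: max=38370473/7290000, min=16447021/3240000, spread=5458703/29160000
Step 7: max=458361107/87480000, min=6872527/1350000, spread=65106787/437400000
Step 8: max=1071312877/205031250, min=74344480127/14580000000, spread=16539920137/131220000000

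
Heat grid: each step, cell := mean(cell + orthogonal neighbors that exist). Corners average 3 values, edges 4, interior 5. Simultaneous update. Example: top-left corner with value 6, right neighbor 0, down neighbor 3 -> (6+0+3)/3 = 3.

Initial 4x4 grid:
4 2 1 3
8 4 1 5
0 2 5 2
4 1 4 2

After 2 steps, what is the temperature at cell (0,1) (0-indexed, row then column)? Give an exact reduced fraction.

Step 1: cell (0,1) = 11/4
Step 2: cell (0,1) = 377/120
Full grid after step 2:
  137/36 377/120 107/40 5/2
  467/120 63/20 139/50 249/80
  347/120 297/100 149/50 703/240
  95/36 589/240 673/240 55/18

Answer: 377/120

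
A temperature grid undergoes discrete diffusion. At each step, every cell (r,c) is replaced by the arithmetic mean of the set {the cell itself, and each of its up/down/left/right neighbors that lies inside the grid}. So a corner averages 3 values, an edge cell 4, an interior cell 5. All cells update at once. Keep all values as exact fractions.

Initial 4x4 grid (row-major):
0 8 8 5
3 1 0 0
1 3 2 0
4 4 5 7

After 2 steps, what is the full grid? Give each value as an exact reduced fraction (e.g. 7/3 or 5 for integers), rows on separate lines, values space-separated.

After step 1:
  11/3 17/4 21/4 13/3
  5/4 3 11/5 5/4
  11/4 11/5 2 9/4
  3 4 9/2 4
After step 2:
  55/18 97/24 481/120 65/18
  8/3 129/50 137/50 301/120
  23/10 279/100 263/100 19/8
  13/4 137/40 29/8 43/12

Answer: 55/18 97/24 481/120 65/18
8/3 129/50 137/50 301/120
23/10 279/100 263/100 19/8
13/4 137/40 29/8 43/12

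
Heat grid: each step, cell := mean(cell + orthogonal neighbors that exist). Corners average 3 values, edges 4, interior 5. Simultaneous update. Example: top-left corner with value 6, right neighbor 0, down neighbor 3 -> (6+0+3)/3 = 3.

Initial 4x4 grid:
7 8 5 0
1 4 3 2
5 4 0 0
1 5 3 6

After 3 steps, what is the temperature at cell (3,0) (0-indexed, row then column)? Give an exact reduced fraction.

Step 1: cell (3,0) = 11/3
Step 2: cell (3,0) = 29/9
Step 3: cell (3,0) = 7411/2160
Full grid after step 3:
  127/27 16147/3600 12559/3600 6053/2160
  15277/3600 5693/1500 18719/6000 17093/7200
  12593/3600 20521/6000 1371/500 5863/2400
  7411/2160 23011/7200 2411/800 47/18

Answer: 7411/2160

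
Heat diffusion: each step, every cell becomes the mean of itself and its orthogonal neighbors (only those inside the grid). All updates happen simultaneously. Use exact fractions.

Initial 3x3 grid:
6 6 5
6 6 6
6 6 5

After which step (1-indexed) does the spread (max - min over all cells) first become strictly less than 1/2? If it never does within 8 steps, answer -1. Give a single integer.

Answer: 2

Derivation:
Step 1: max=6, min=11/2, spread=1/2
Step 2: max=6, min=203/36, spread=13/36
  -> spread < 1/2 first at step 2
Step 3: max=853/144, min=8203/1440, spread=109/480
Step 4: max=21239/3600, min=148891/25920, spread=20149/129600
Step 5: max=3041909/518400, min=29874067/5184000, spread=545023/5184000
Step 6: max=37948763/6480000, min=1798856249/311040000, spread=36295/497664
Step 7: max=9087064169/1555200000, min=108089229403/18662400000, spread=305773/5971968
Step 8: max=90769424503/15552000000, min=6495149329841/1119744000000, spread=2575951/71663616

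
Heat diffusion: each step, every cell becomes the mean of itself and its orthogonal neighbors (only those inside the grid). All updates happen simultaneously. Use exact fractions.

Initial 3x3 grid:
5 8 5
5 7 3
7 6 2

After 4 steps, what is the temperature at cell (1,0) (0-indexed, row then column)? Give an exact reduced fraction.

Step 1: cell (1,0) = 6
Step 2: cell (1,0) = 119/20
Step 3: cell (1,0) = 1757/300
Step 4: cell (1,0) = 413341/72000
Full grid after step 4:
  28013/4800 4842467/864000 345713/64800
  413341/72000 40973/7500 494663/96000
  121021/21600 2294921/432000 653201/129600

Answer: 413341/72000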